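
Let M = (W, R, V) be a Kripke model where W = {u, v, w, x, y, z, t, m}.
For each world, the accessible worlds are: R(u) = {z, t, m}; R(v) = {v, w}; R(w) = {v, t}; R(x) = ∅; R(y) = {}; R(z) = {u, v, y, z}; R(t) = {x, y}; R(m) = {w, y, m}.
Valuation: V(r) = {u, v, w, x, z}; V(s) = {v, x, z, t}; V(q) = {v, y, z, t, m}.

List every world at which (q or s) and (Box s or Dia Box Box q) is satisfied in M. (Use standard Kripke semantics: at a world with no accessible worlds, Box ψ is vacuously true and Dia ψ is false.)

Let φ = (q or s) and (Box s or Dia Box Box q). Evaluate φ at each world:
  u (successors {z, t, m}): φ is false.
  v (successors {v, w}): φ is false.
  w (successors {v, t}): φ is false.
  x (successors ∅): φ is true.
  y (successors ∅): φ is true.
  z (successors {u, v, y, z}): φ is true.
  t (successors {x, y}): φ is true.
  m (successors {w, y, m}): φ is true.
For instance, at v:
  At v: q or s is true, Box s or Dia Box Box q is false, so (q or s) and (Box s or Dia Box Box q) is false.
    At v: Box s is false, Dia Box Box q is false, so Box s or Dia Box Box q is false.
      At v: Box s requires s at every successor {v, w}.
        s fails at w, so Box s is false at v.
      At v: Dia Box Box q requires Box Box q at some successor in {v, w}.
        At v: Box Box q is false.
        At w: Box Box q is false.
      So Dia Box Box q is false at v.
Satisfying worlds: {x, y, z, t, m}

x, y, z, t, m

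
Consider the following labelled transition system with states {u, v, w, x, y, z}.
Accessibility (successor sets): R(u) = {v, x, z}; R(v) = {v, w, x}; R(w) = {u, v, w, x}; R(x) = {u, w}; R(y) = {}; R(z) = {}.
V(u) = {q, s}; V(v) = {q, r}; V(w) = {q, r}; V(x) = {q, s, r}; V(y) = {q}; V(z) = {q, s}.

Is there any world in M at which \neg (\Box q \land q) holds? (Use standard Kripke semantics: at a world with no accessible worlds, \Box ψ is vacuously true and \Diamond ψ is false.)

Recall that \Box ψ holds at a world iff ψ holds at every accessible world, and \Diamond ψ holds iff ψ holds at some accessible world.
Let φ = \neg (\Box q \land q). Evaluate φ at each world:
  u (successors {v, x, z}): φ is false.
  v (successors {v, w, x}): φ is false.
  w (successors {u, v, w, x}): φ is false.
  x (successors {u, w}): φ is false.
  y (successors ∅): φ is false.
  z (successors ∅): φ is false.
For instance, at u:
  At u: \Box q \land q is true, so \neg (\Box q \land q) is false.
    At u: \Box q is true, q is true, so \Box q \land q is true.
      At u: \Box q requires q at every successor {v, x, z}.
        At v: q is true.
        At x: q is true.
        At z: q is true.
      So \Box q is true at u.

No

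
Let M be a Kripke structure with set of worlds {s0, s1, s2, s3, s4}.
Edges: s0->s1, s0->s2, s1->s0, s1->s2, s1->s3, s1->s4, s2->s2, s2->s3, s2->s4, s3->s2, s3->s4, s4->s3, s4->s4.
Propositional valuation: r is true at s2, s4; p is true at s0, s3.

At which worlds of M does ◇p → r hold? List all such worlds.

s0, s2, s3, s4

Recall that ◇ψ holds at a world iff ψ holds at some accessible world.
Let φ = ◇p → r. Evaluate φ at each world:
  s0 (successors {s1, s2}): φ is true.
  s1 (successors {s0, s2, s3, s4}): φ is false.
  s2 (successors {s2, s3, s4}): φ is true.
  s3 (successors {s2, s4}): φ is true.
  s4 (successors {s3, s4}): φ is true.
For instance, at s3:
  At s3: ◇p is false, r is false, so ◇p → r is true.
    At s3: ◇p requires p at some successor in {s2, s4}.
      At s2: p is false.
      At s4: p is false.
    So ◇p is false at s3.
Satisfying worlds: {s0, s2, s3, s4}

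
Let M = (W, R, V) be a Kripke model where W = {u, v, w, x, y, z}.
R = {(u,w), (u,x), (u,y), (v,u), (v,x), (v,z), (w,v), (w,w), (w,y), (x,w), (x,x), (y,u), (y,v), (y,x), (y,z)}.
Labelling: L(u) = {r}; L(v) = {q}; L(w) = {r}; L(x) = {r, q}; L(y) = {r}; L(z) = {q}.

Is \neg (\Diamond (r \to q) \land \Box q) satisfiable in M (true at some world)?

Let φ = \neg (\Diamond (r \to q) \land \Box q). Evaluate φ at each world:
  u (successors {w, x, y}): φ is true.
  v (successors {u, x, z}): φ is true.
  w (successors {v, w, y}): φ is true.
  x (successors {w, x}): φ is true.
  y (successors {u, v, x, z}): φ is true.
  z (successors ∅): φ is true.
Detail at u (witness):
  At u: \Diamond (r \to q) \land \Box q is false, so \neg (\Diamond (r \to q) \land \Box q) is true.
    At u: \Diamond (r \to q) is true, \Box q is false, so \Diamond (r \to q) \land \Box q is false.
      At u: \Diamond (r \to q) requires r \to q at some successor in {w, x, y}.
        r \to q holds at x, so \Diamond (r \to q) is true at u.
      At u: \Box q requires q at every successor {w, x, y}.
        q fails at w, so \Box q is false at u.

Yes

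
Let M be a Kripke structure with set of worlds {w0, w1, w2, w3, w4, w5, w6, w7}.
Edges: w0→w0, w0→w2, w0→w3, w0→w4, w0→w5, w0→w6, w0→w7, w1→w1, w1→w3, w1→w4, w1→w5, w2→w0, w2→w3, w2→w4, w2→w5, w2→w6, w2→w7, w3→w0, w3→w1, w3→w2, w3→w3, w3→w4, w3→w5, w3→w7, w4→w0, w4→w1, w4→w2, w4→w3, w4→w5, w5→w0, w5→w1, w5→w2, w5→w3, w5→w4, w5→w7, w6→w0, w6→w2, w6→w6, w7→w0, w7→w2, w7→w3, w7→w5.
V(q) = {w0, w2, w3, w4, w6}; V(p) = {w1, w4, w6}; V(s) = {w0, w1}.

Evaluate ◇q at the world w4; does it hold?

Yes

At w4: ◇q requires q at some successor in {w0, w1, w2, w3, w5}.
  q holds at w0, so ◇q is true at w4.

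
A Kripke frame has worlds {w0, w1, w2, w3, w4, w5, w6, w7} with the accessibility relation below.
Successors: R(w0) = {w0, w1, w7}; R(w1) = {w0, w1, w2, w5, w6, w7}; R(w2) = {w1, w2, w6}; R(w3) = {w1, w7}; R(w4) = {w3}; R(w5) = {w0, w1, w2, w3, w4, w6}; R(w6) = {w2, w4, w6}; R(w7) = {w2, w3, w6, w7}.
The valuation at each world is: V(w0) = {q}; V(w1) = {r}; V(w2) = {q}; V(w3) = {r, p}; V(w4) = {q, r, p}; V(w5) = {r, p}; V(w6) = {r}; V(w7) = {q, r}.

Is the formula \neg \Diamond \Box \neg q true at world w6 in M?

At w6: \Diamond \Box \neg q is true, so \neg \Diamond \Box \neg q is false.
  At w6: \Diamond \Box \neg q requires \Box \neg q at some successor in {w2, w4, w6}.
    \Box \neg q holds at w4, so \Diamond \Box \neg q is true at w6.
      At w4: \Box \neg q requires \neg q at every successor {w3}.
        At w3: \neg q is true.
      So \Box \neg q is true at w4.

No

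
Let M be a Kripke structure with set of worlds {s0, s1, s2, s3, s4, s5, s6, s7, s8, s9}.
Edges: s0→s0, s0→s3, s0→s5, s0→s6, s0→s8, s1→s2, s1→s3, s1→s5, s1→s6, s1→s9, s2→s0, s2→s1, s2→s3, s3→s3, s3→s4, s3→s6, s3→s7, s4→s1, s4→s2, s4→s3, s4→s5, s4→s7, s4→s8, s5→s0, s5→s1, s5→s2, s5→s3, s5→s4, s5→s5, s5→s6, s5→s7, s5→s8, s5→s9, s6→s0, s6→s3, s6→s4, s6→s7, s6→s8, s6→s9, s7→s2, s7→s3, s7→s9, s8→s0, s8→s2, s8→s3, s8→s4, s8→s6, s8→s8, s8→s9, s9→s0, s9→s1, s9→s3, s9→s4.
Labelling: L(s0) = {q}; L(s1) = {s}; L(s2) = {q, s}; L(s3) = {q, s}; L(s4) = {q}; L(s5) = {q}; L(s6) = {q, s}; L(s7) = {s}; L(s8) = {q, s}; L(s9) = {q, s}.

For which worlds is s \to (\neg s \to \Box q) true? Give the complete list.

s0, s1, s2, s3, s4, s5, s6, s7, s8, s9

Recall that \Box ψ holds at a world iff ψ holds at every accessible world, and \Diamond ψ holds iff ψ holds at some accessible world.
Let φ = s \to (\neg s \to \Box q). Evaluate φ at each world:
  s0 (successors {s0, s3, s5, s6, s8}): φ is true.
  s1 (successors {s2, s3, s5, s6, s9}): φ is true.
  s2 (successors {s0, s1, s3}): φ is true.
  s3 (successors {s3, s4, s6, s7}): φ is true.
  s4 (successors {s1, s2, s3, s5, s7, s8}): φ is true.
  s5 (successors {s0, s1, s2, s3, s4, s5, s6, s7, s8, s9}): φ is true.
  s6 (successors {s0, s3, s4, s7, s8, s9}): φ is true.
  s7 (successors {s2, s3, s9}): φ is true.
  s8 (successors {s0, s2, s3, s4, s6, s8, s9}): φ is true.
  s9 (successors {s0, s1, s3, s4}): φ is true.
For instance, at s1:
  At s1: s is true, \neg s \to \Box q is true, so s \to (\neg s \to \Box q) is true.
    At s1: \neg s is false, \Box q is true, so \neg s \to \Box q is true.
      At s1: \Box q requires q at every successor {s2, s3, s5, s6, s9}.
        At s2: q is true.
        At s3: q is true.
        At s5: q is true.
        At s6: q is true.
        At s9: q is true.
      So \Box q is true at s1.
Satisfying worlds: {s0, s1, s2, s3, s4, s5, s6, s7, s8, s9}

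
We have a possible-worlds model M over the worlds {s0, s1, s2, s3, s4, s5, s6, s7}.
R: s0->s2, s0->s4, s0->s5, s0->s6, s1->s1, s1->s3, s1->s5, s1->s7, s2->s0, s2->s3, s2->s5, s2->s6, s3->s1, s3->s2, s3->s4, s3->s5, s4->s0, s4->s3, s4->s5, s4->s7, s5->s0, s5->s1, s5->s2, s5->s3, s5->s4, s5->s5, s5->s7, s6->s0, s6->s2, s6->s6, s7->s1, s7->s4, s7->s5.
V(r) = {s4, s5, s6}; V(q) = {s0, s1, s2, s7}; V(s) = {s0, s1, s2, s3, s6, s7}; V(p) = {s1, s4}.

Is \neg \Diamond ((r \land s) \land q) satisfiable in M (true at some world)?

Yes

Let φ = \neg \Diamond ((r \land s) \land q). Evaluate φ at each world:
  s0 (successors {s2, s4, s5, s6}): φ is true.
  s1 (successors {s1, s3, s5, s7}): φ is true.
  s2 (successors {s0, s3, s5, s6}): φ is true.
  s3 (successors {s1, s2, s4, s5}): φ is true.
  s4 (successors {s0, s3, s5, s7}): φ is true.
  s5 (successors {s0, s1, s2, s3, s4, s5, s7}): φ is true.
  s6 (successors {s0, s2, s6}): φ is true.
  s7 (successors {s1, s4, s5}): φ is true.
Detail at s0 (witness):
  At s0: \Diamond ((r \land s) \land q) is false, so \neg \Diamond ((r \land s) \land q) is true.
    At s0: \Diamond ((r \land s) \land q) requires (r \land s) \land q at some successor in {s2, s4, s5, s6}.
      At s2: (r \land s) \land q is false.
      At s4: (r \land s) \land q is false.
      At s5: (r \land s) \land q is false.
      At s6: (r \land s) \land q is false.
    So \Diamond ((r \land s) \land q) is false at s0.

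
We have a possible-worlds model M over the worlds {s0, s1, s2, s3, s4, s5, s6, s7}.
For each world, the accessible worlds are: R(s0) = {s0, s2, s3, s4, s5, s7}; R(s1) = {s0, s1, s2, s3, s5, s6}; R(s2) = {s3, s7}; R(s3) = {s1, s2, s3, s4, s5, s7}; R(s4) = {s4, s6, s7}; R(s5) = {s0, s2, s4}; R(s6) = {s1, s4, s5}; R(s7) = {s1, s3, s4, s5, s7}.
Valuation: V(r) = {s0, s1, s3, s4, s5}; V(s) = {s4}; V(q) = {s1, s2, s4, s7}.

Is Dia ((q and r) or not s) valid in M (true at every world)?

Let φ = Dia ((q and r) or not s). Evaluate φ at each world:
  s0 (successors {s0, s2, s3, s4, s5, s7}): φ is true.
  s1 (successors {s0, s1, s2, s3, s5, s6}): φ is true.
  s2 (successors {s3, s7}): φ is true.
  s3 (successors {s1, s2, s3, s4, s5, s7}): φ is true.
  s4 (successors {s4, s6, s7}): φ is true.
  s5 (successors {s0, s2, s4}): φ is true.
  s6 (successors {s1, s4, s5}): φ is true.
  s7 (successors {s1, s3, s4, s5, s7}): φ is true.
For instance, at s3:
  At s3: Dia ((q and r) or not s) requires (q and r) or not s at some successor in {s1, s2, s3, s4, s5, s7}.
    (q and r) or not s holds at s1, so Dia ((q and r) or not s) is true at s3.

Yes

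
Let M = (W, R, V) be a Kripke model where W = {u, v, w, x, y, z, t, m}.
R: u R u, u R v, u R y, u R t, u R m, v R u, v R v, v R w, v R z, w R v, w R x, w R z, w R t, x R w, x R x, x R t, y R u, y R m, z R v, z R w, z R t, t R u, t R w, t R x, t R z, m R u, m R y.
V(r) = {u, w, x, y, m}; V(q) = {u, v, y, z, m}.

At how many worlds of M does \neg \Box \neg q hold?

Let φ = \neg \Box \neg q. Evaluate φ at each world:
  u (successors {u, v, y, t, m}): φ is true.
  v (successors {u, v, w, z}): φ is true.
  w (successors {v, x, z, t}): φ is true.
  x (successors {w, x, t}): φ is false.
  y (successors {u, m}): φ is true.
  z (successors {v, w, t}): φ is true.
  t (successors {u, w, x, z}): φ is true.
  m (successors {u, y}): φ is true.
For instance, at m:
  At m: \Box \neg q is false, so \neg \Box \neg q is true.
    At m: \Box \neg q requires \neg q at every successor {u, y}.
      \neg q fails at u, so \Box \neg q is false at m.
Satisfying worlds: {u, v, w, y, z, t, m}

7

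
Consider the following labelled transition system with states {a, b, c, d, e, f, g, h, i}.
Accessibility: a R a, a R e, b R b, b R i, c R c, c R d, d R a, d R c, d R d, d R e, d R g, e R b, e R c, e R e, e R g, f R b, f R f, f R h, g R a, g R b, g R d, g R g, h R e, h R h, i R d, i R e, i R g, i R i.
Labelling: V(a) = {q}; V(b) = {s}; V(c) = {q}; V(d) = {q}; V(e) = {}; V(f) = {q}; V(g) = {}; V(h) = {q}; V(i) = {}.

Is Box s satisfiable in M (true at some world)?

Recall that Box ψ holds at a world iff ψ holds at every accessible world, and Dia ψ holds iff ψ holds at some accessible world.
Let φ = Box s. Evaluate φ at each world:
  a (successors {a, e}): φ is false.
  b (successors {b, i}): φ is false.
  c (successors {c, d}): φ is false.
  d (successors {a, c, d, e, g}): φ is false.
  e (successors {b, c, e, g}): φ is false.
  f (successors {b, f, h}): φ is false.
  g (successors {a, b, d, g}): φ is false.
  h (successors {e, h}): φ is false.
  i (successors {d, e, g, i}): φ is false.
For instance, at h:
  At h: Box s requires s at every successor {e, h}.
    s fails at e, so Box s is false at h.

No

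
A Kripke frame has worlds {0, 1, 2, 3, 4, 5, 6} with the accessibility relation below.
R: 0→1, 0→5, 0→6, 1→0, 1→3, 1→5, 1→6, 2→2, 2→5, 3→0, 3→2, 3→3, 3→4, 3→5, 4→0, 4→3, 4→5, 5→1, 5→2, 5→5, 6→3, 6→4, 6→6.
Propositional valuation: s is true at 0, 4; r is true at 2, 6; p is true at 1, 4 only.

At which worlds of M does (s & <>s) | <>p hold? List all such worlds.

Let φ = (s & <>s) | <>p. Evaluate φ at each world:
  0 (successors {1, 5, 6}): φ is true.
  1 (successors {0, 3, 5, 6}): φ is false.
  2 (successors {2, 5}): φ is false.
  3 (successors {0, 2, 3, 4, 5}): φ is true.
  4 (successors {0, 3, 5}): φ is true.
  5 (successors {1, 2, 5}): φ is true.
  6 (successors {3, 4, 6}): φ is true.
For instance, at 4:
  At 4: s & <>s is true, <>p is false, so (s & <>s) | <>p is true.
    At 4: s is true, <>s is true, so s & <>s is true.
      At 4: <>s requires s at some successor in {0, 3, 5}.
        s holds at 0, so <>s is true at 4.
    At 4: <>p requires p at some successor in {0, 3, 5}.
      At 0: p is false.
      At 3: p is false.
      At 5: p is false.
    So <>p is false at 4.
Satisfying worlds: {0, 3, 4, 5, 6}

0, 3, 4, 5, 6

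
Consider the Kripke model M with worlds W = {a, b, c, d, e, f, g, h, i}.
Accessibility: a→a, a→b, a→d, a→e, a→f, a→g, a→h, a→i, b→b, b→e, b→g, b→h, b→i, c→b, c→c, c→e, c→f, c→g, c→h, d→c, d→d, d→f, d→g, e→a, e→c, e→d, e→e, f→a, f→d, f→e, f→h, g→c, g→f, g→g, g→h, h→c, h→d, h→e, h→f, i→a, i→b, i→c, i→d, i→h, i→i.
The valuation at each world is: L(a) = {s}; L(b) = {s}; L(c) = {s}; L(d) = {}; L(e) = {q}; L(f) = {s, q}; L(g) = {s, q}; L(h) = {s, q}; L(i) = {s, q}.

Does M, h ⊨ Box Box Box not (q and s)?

Recall that Box ψ holds at a world iff ψ holds at every accessible world, and Dia ψ holds iff ψ holds at some accessible world.
At h: Box Box Box not (q and s) requires Box Box not (q and s) at every successor {c, d, e, f}.
  Box Box not (q and s) fails at c, so Box Box Box not (q and s) is false at h.
    At c: Box Box not (q and s) requires Box not (q and s) at every successor {b, c, e, f, g, h}.
      Box not (q and s) fails at b, so Box Box not (q and s) is false at c.

No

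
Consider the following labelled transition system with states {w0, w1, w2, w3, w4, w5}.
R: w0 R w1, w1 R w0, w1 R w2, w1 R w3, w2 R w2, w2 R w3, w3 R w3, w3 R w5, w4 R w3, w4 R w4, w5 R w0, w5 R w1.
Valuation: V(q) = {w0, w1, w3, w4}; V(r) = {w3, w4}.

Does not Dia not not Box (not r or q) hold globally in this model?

No

Recall that Box ψ holds at a world iff ψ holds at every accessible world, and Dia ψ holds iff ψ holds at some accessible world.
Let φ = not Dia not not Box (not r or q). Evaluate φ at each world:
  w0 (successors {w1}): φ is false.
  w1 (successors {w0, w2, w3}): φ is false.
  w2 (successors {w2, w3}): φ is false.
  w3 (successors {w3, w5}): φ is false.
  w4 (successors {w3, w4}): φ is false.
  w5 (successors {w0, w1}): φ is false.
Detail at w0 (counterexample):
  At w0: Dia not not Box (not r or q) is true, so not Dia not not Box (not r or q) is false.
    At w0: Dia not not Box (not r or q) requires not not Box (not r or q) at some successor in {w1}.
      not not Box (not r or q) holds at w1, so Dia not not Box (not r or q) is true at w0.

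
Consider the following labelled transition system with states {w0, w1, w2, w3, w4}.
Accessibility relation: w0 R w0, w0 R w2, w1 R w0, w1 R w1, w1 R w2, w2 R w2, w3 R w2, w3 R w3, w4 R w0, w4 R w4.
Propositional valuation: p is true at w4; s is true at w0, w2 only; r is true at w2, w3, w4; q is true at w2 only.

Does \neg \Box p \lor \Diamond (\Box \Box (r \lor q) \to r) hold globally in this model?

Recall that \Box ψ holds at a world iff ψ holds at every accessible world, and \Diamond ψ holds iff ψ holds at some accessible world.
Let φ = \neg \Box p \lor \Diamond (\Box \Box (r \lor q) \to r). Evaluate φ at each world:
  w0 (successors {w0, w2}): φ is true.
  w1 (successors {w0, w1, w2}): φ is true.
  w2 (successors {w2}): φ is true.
  w3 (successors {w2, w3}): φ is true.
  w4 (successors {w0, w4}): φ is true.
For instance, at w4:
  At w4: \neg \Box p is true, \Diamond (\Box \Box (r \lor q) \to r) is true, so \neg \Box p \lor \Diamond (\Box \Box (r \lor q) \to r) is true.
    At w4: \Box p is false, so \neg \Box p is true.
      At w4: \Box p requires p at every successor {w0, w4}.
        p fails at w0, so \Box p is false at w4.
    At w4: \Diamond (\Box \Box (r \lor q) \to r) requires \Box \Box (r \lor q) \to r at some successor in {w0, w4}.
      \Box \Box (r \lor q) \to r holds at w0, so \Diamond (\Box \Box (r \lor q) \to r) is true at w4.

Yes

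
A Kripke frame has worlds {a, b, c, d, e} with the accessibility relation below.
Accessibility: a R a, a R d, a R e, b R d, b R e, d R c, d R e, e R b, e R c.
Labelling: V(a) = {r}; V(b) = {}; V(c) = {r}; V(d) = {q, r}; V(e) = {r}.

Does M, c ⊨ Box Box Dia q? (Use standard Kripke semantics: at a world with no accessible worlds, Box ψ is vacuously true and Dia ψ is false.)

At c: no accessible worlds, so Box Box Dia q holds vacuously.

Yes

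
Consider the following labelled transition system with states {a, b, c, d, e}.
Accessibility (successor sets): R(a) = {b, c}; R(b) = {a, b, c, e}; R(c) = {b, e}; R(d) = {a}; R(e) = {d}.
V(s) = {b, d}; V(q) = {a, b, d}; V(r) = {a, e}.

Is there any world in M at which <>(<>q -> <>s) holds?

Yes

Let φ = <>(<>q -> <>s). Evaluate φ at each world:
  a (successors {b, c}): φ is true.
  b (successors {a, b, c, e}): φ is true.
  c (successors {b, e}): φ is true.
  d (successors {a}): φ is true.
  e (successors {d}): φ is false.
Detail at a (witness):
  At a: <>(<>q -> <>s) requires <>q -> <>s at some successor in {b, c}.
    <>q -> <>s holds at b, so <>(<>q -> <>s) is true at a.
      At b: <>q is true, <>s is true, so <>q -> <>s is true.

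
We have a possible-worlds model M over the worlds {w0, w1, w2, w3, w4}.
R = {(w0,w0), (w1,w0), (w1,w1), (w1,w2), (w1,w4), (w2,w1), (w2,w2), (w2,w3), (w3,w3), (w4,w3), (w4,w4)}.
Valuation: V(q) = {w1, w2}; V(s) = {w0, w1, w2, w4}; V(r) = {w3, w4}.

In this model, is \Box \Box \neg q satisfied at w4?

Yes

Recall that \Box ψ holds at a world iff ψ holds at every accessible world, and \Diamond ψ holds iff ψ holds at some accessible world.
At w4: \Box \Box \neg q requires \Box \neg q at every successor {w3, w4}.
    At w3: \Box \neg q requires \neg q at every successor {w3}.
      At w3: \neg q is true.
    So \Box \neg q is true at w3.
    At w4: \Box \neg q requires \neg q at every successor {w3, w4}.
      At w3: \neg q is true.
      At w4: \neg q is true.
    So \Box \neg q is true at w4.
So \Box \Box \neg q is true at w4.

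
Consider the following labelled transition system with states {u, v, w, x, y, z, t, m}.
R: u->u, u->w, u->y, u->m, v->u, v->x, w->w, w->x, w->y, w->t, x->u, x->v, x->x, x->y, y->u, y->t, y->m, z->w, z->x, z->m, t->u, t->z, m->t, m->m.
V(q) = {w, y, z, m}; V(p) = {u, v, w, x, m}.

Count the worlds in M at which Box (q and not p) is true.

0

Recall that Box ψ holds at a world iff ψ holds at every accessible world, and Dia ψ holds iff ψ holds at some accessible world.
Let φ = Box (q and not p). Evaluate φ at each world:
  u (successors {u, w, y, m}): φ is false.
  v (successors {u, x}): φ is false.
  w (successors {w, x, y, t}): φ is false.
  x (successors {u, v, x, y}): φ is false.
  y (successors {u, t, m}): φ is false.
  z (successors {w, x, m}): φ is false.
  t (successors {u, z}): φ is false.
  m (successors {t, m}): φ is false.
For instance, at y:
  At y: Box (q and not p) requires q and not p at every successor {u, t, m}.
    q and not p fails at u, so Box (q and not p) is false at y.
Satisfying worlds: none.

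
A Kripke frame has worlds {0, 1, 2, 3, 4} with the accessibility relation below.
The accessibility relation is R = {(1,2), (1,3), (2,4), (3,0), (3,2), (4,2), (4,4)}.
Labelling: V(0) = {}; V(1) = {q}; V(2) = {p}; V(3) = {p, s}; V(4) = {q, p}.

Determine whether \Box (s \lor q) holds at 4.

At 4: \Box (s \lor q) requires s \lor q at every successor {2, 4}.
  s \lor q fails at 2, so \Box (s \lor q) is false at 4.

No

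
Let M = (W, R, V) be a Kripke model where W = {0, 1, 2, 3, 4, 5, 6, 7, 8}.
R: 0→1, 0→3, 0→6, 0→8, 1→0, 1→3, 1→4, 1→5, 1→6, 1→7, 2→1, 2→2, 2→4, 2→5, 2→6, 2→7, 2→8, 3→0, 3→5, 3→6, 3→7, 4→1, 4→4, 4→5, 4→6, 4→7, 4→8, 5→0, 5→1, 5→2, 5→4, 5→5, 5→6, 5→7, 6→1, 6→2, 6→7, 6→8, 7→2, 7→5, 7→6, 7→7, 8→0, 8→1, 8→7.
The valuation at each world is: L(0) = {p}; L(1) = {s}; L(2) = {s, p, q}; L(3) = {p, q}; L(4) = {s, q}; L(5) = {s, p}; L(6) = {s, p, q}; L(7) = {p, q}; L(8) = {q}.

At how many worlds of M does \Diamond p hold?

Let φ = \Diamond p. Evaluate φ at each world:
  0 (successors {1, 3, 6, 8}): φ is true.
  1 (successors {0, 3, 4, 5, 6, 7}): φ is true.
  2 (successors {1, 2, 4, 5, 6, 7, 8}): φ is true.
  3 (successors {0, 5, 6, 7}): φ is true.
  4 (successors {1, 4, 5, 6, 7, 8}): φ is true.
  5 (successors {0, 1, 2, 4, 5, 6, 7}): φ is true.
  6 (successors {1, 2, 7, 8}): φ is true.
  7 (successors {2, 5, 6, 7}): φ is true.
  8 (successors {0, 1, 7}): φ is true.
For instance, at 3:
  At 3: \Diamond p requires p at some successor in {0, 5, 6, 7}.
    p holds at 0, so \Diamond p is true at 3.
Satisfying worlds: {0, 1, 2, 3, 4, 5, 6, 7, 8}

9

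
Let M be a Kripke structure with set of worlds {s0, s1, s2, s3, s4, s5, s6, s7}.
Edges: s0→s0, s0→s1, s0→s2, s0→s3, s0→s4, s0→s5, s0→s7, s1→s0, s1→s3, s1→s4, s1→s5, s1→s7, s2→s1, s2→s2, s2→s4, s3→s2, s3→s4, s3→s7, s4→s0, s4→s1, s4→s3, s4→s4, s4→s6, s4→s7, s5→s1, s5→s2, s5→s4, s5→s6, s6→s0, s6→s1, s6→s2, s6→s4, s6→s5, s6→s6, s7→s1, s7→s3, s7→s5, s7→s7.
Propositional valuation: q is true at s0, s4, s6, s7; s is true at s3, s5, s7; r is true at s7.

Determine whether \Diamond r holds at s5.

At s5: \Diamond r requires r at some successor in {s1, s2, s4, s6}.
  At s1: r is false.
  At s2: r is false.
  At s4: r is false.
  At s6: r is false.
So \Diamond r is false at s5.

No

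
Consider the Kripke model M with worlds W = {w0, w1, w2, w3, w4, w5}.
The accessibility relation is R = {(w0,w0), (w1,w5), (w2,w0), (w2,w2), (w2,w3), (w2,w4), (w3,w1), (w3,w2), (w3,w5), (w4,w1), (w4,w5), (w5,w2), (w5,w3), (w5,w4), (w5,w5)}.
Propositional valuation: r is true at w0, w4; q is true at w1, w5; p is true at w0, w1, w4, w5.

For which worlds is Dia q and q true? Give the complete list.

Let φ = Dia q and q. Evaluate φ at each world:
  w0 (successors {w0}): φ is false.
  w1 (successors {w5}): φ is true.
  w2 (successors {w0, w2, w3, w4}): φ is false.
  w3 (successors {w1, w2, w5}): φ is false.
  w4 (successors {w1, w5}): φ is false.
  w5 (successors {w2, w3, w4, w5}): φ is true.
For instance, at w4:
  At w4: Dia q is true, q is false, so Dia q and q is false.
    At w4: Dia q requires q at some successor in {w1, w5}.
      q holds at w1, so Dia q is true at w4.
Satisfying worlds: {w1, w5}

w1, w5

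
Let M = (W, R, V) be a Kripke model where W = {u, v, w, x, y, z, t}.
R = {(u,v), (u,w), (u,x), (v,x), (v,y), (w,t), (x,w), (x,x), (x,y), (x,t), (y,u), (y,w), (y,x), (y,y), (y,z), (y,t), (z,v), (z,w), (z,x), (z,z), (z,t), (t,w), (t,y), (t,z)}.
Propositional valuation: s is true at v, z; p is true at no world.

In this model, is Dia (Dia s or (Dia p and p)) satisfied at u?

At u: Dia (Dia s or (Dia p and p)) requires Dia s or (Dia p and p) at some successor in {v, w, x}.
  At v: Dia s or (Dia p and p) is false.
  At w: Dia s or (Dia p and p) is false.
  At x: Dia s or (Dia p and p) is false.
So Dia (Dia s or (Dia p and p)) is false at u.

No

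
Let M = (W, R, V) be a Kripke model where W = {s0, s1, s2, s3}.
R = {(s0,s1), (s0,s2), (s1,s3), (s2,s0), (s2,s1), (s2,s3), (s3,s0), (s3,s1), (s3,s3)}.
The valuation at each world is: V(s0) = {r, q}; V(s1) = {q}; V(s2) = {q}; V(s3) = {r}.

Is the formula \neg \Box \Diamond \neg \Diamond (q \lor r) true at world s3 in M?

At s3: \Box \Diamond \neg \Diamond (q \lor r) is false, so \neg \Box \Diamond \neg \Diamond (q \lor r) is true.
  At s3: \Box \Diamond \neg \Diamond (q \lor r) requires \Diamond \neg \Diamond (q \lor r) at every successor {s0, s1, s3}.
    \Diamond \neg \Diamond (q \lor r) fails at s0, so \Box \Diamond \neg \Diamond (q \lor r) is false at s3.
      At s0: \Diamond \neg \Diamond (q \lor r) requires \neg \Diamond (q \lor r) at some successor in {s1, s2}.
        At s1: \neg \Diamond (q \lor r) is false.
        At s2: \neg \Diamond (q \lor r) is false.
      So \Diamond \neg \Diamond (q \lor r) is false at s0.

Yes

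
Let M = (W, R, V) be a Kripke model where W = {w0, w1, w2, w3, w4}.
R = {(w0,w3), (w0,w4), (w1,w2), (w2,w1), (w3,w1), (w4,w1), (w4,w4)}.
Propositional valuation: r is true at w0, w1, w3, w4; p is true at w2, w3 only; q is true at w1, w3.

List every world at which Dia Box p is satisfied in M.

Recall that Box ψ holds at a world iff ψ holds at every accessible world, and Dia ψ holds iff ψ holds at some accessible world.
Let φ = Dia Box p. Evaluate φ at each world:
  w0 (successors {w3, w4}): φ is false.
  w1 (successors {w2}): φ is false.
  w2 (successors {w1}): φ is true.
  w3 (successors {w1}): φ is true.
  w4 (successors {w1, w4}): φ is true.
For instance, at w4:
  At w4: Dia Box p requires Box p at some successor in {w1, w4}.
    Box p holds at w1, so Dia Box p is true at w4.
      At w1: Box p requires p at every successor {w2}.
        At w2: p is true.
      So Box p is true at w1.
Satisfying worlds: {w2, w3, w4}

w2, w3, w4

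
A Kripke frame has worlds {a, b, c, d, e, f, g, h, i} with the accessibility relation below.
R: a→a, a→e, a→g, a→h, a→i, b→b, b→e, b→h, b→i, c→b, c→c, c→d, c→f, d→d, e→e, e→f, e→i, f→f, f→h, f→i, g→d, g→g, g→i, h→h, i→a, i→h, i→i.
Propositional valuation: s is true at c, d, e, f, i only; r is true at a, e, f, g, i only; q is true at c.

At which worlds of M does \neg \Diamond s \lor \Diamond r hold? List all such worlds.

a, b, c, e, f, g, h, i

Let φ = \neg \Diamond s \lor \Diamond r. Evaluate φ at each world:
  a (successors {a, e, g, h, i}): φ is true.
  b (successors {b, e, h, i}): φ is true.
  c (successors {b, c, d, f}): φ is true.
  d (successors {d}): φ is false.
  e (successors {e, f, i}): φ is true.
  f (successors {f, h, i}): φ is true.
  g (successors {d, g, i}): φ is true.
  h (successors {h}): φ is true.
  i (successors {a, h, i}): φ is true.
For instance, at e:
  At e: \neg \Diamond s is false, \Diamond r is true, so \neg \Diamond s \lor \Diamond r is true.
    At e: \Diamond s is true, so \neg \Diamond s is false.
      At e: \Diamond s requires s at some successor in {e, f, i}.
        s holds at e, so \Diamond s is true at e.
    At e: \Diamond r requires r at some successor in {e, f, i}.
      r holds at e, so \Diamond r is true at e.
Satisfying worlds: {a, b, c, e, f, g, h, i}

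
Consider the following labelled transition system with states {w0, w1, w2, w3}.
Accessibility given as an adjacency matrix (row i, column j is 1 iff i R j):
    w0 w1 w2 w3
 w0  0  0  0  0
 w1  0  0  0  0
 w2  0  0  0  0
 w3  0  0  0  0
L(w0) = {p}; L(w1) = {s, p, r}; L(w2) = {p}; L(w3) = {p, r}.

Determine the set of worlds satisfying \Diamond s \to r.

Let φ = \Diamond s \to r. Evaluate φ at each world:
  w0 (successors ∅): φ is true.
  w1 (successors ∅): φ is true.
  w2 (successors ∅): φ is true.
  w3 (successors ∅): φ is true.
For instance, at w0:
  At w0: \Diamond s is false, r is false, so \Diamond s \to r is true.
    At w0: no accessible worlds, so \Diamond s is false.
Satisfying worlds: {w0, w1, w2, w3}

w0, w1, w2, w3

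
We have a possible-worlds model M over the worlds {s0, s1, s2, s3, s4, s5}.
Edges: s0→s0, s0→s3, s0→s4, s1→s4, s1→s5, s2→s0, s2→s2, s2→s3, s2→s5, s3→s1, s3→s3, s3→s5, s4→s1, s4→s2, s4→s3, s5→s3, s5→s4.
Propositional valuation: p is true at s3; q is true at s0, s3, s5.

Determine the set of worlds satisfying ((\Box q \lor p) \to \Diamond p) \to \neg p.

Recall that \Box ψ holds at a world iff ψ holds at every accessible world, and \Diamond ψ holds iff ψ holds at some accessible world.
Let φ = ((\Box q \lor p) \to \Diamond p) \to \neg p. Evaluate φ at each world:
  s0 (successors {s0, s3, s4}): φ is true.
  s1 (successors {s4, s5}): φ is true.
  s2 (successors {s0, s2, s3, s5}): φ is true.
  s3 (successors {s1, s3, s5}): φ is false.
  s4 (successors {s1, s2, s3}): φ is true.
  s5 (successors {s3, s4}): φ is true.
For instance, at s1:
  At s1: (\Box q \lor p) \to \Diamond p is true, \neg p is true, so ((\Box q \lor p) \to \Diamond p) \to \neg p is true.
    At s1: \Box q \lor p is false, \Diamond p is false, so (\Box q \lor p) \to \Diamond p is true.
      At s1: \Box q is false, p is false, so \Box q \lor p is false.
      At s1: \Diamond p requires p at some successor in {s4, s5}.
        At s4: p is false.
        At s5: p is false.
      So \Diamond p is false at s1.
Satisfying worlds: {s0, s1, s2, s4, s5}

s0, s1, s2, s4, s5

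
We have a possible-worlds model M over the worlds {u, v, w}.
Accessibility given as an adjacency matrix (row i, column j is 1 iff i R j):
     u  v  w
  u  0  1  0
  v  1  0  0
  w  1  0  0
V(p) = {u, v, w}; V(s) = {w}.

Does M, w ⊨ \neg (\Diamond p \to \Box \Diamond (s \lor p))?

At w: \Diamond p \to \Box \Diamond (s \lor p) is true, so \neg (\Diamond p \to \Box \Diamond (s \lor p)) is false.
  At w: \Diamond p is true, \Box \Diamond (s \lor p) is true, so \Diamond p \to \Box \Diamond (s \lor p) is true.
    At w: \Diamond p requires p at some successor in {u}.
      p holds at u, so \Diamond p is true at w.
    At w: \Box \Diamond (s \lor p) requires \Diamond (s \lor p) at every successor {u}.
      At u: \Diamond (s \lor p) is true.
    So \Box \Diamond (s \lor p) is true at w.

No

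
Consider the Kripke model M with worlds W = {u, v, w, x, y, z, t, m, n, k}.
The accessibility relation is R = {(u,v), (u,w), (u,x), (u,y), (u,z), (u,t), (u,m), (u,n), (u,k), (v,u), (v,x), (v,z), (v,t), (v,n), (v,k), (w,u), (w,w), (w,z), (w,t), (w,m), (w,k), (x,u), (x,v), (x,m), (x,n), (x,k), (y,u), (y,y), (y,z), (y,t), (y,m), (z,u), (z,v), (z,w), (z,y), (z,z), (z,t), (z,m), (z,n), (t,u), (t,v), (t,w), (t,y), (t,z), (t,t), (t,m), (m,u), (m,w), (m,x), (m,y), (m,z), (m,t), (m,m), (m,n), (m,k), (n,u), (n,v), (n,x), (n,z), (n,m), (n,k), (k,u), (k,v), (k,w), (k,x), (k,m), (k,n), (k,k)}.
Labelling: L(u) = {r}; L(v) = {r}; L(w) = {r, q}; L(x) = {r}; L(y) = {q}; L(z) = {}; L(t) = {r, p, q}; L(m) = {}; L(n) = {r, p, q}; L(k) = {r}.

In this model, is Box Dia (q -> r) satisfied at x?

At x: Box Dia (q -> r) requires Dia (q -> r) at every successor {u, v, m, n, k}.
  At u: Dia (q -> r) is true.
  At v: Dia (q -> r) is true.
  At m: Dia (q -> r) is true.
  At n: Dia (q -> r) is true.
  At k: Dia (q -> r) is true.
So Box Dia (q -> r) is true at x.

Yes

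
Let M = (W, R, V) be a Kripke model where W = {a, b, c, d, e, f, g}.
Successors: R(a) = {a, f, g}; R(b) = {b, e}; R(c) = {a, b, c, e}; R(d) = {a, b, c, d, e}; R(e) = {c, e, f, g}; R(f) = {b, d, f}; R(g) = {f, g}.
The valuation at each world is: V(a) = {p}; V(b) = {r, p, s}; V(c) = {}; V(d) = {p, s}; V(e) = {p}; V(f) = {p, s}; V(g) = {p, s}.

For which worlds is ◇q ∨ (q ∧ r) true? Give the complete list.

Let φ = ◇q ∨ (q ∧ r). Evaluate φ at each world:
  a (successors {a, f, g}): φ is false.
  b (successors {b, e}): φ is false.
  c (successors {a, b, c, e}): φ is false.
  d (successors {a, b, c, d, e}): φ is false.
  e (successors {c, e, f, g}): φ is false.
  f (successors {b, d, f}): φ is false.
  g (successors {f, g}): φ is false.
For instance, at f:
  At f: ◇q is false, q ∧ r is false, so ◇q ∨ (q ∧ r) is false.
    At f: ◇q requires q at some successor in {b, d, f}.
      At b: q is false.
      At d: q is false.
      At f: q is false.
    So ◇q is false at f.
Satisfying worlds: none.

none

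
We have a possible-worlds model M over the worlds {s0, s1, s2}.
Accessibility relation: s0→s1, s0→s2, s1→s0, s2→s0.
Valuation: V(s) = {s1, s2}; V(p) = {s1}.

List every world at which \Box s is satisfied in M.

Let φ = \Box s. Evaluate φ at each world:
  s0 (successors {s1, s2}): φ is true.
  s1 (successors {s0}): φ is false.
  s2 (successors {s0}): φ is false.
For instance, at s2:
  At s2: \Box s requires s at every successor {s0}.
    s fails at s0, so \Box s is false at s2.
Satisfying worlds: {s0}

s0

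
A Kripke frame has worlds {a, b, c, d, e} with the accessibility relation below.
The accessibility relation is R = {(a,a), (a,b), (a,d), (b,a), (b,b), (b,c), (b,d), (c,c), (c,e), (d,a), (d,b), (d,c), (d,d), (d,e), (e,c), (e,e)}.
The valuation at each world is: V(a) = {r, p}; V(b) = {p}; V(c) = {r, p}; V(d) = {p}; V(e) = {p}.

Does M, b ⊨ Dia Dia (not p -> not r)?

Yes

Recall that Dia ψ holds at a world iff ψ holds at some accessible world.
At b: Dia Dia (not p -> not r) requires Dia (not p -> not r) at some successor in {a, b, c, d}.
  Dia (not p -> not r) holds at a, so Dia Dia (not p -> not r) is true at b.
    At a: Dia (not p -> not r) requires not p -> not r at some successor in {a, b, d}.
      not p -> not r holds at a, so Dia (not p -> not r) is true at a.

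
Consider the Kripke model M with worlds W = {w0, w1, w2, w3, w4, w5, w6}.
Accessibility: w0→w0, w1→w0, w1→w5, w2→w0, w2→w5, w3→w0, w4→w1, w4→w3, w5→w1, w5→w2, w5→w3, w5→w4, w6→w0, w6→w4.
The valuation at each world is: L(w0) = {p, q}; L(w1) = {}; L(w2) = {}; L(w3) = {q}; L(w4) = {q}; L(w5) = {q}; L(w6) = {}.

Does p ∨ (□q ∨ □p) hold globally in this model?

Let φ = p ∨ (□q ∨ □p). Evaluate φ at each world:
  w0 (successors {w0}): φ is true.
  w1 (successors {w0, w5}): φ is true.
  w2 (successors {w0, w5}): φ is true.
  w3 (successors {w0}): φ is true.
  w4 (successors {w1, w3}): φ is false.
  w5 (successors {w1, w2, w3, w4}): φ is false.
  w6 (successors {w0, w4}): φ is true.
Detail at w4 (counterexample):
  At w4: p is false, □q ∨ □p is false, so p ∨ (□q ∨ □p) is false.
    At w4: □q is false, □p is false, so □q ∨ □p is false.
      At w4: □q requires q at every successor {w1, w3}.
        q fails at w1, so □q is false at w4.
      At w4: □p requires p at every successor {w1, w3}.
        p fails at w1, so □p is false at w4.

No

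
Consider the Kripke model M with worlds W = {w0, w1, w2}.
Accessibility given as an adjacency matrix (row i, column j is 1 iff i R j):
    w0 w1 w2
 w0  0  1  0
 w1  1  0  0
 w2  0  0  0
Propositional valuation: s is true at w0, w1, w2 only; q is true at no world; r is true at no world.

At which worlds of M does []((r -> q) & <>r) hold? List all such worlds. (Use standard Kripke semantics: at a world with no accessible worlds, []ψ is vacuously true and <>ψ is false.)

w2

Let φ = []((r -> q) & <>r). Evaluate φ at each world:
  w0 (successors {w1}): φ is false.
  w1 (successors {w0}): φ is false.
  w2 (successors ∅): φ is true.
For instance, at w1:
  At w1: []((r -> q) & <>r) requires (r -> q) & <>r at every successor {w0}.
    (r -> q) & <>r fails at w0, so []((r -> q) & <>r) is false at w1.
      At w0: r -> q is true, <>r is false, so (r -> q) & <>r is false.
Satisfying worlds: {w2}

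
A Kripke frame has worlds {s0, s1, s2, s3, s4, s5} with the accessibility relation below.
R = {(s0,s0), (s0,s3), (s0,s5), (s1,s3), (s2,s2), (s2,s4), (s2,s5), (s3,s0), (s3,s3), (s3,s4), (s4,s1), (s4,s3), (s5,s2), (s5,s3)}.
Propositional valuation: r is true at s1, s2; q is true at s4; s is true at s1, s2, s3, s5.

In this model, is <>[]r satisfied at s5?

No

At s5: <>[]r requires []r at some successor in {s2, s3}.
  At s2: []r is false.
  At s3: []r is false.
So <>[]r is false at s5.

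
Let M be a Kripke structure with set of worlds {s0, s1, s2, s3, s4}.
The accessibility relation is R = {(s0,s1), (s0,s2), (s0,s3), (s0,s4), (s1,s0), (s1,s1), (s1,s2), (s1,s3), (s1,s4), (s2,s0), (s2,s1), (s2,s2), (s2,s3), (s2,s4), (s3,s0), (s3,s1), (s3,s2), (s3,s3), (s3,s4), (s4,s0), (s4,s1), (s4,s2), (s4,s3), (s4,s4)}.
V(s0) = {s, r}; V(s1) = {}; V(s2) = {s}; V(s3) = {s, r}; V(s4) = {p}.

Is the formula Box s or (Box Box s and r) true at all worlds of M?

No

Let φ = Box s or (Box Box s and r). Evaluate φ at each world:
  s0 (successors {s1, s2, s3, s4}): φ is false.
  s1 (successors {s0, s1, s2, s3, s4}): φ is false.
  s2 (successors {s0, s1, s2, s3, s4}): φ is false.
  s3 (successors {s0, s1, s2, s3, s4}): φ is false.
  s4 (successors {s0, s1, s2, s3, s4}): φ is false.
Detail at s0 (counterexample):
  At s0: Box s is false, Box Box s and r is false, so Box s or (Box Box s and r) is false.
    At s0: Box s requires s at every successor {s1, s2, s3, s4}.
      s fails at s1, so Box s is false at s0.
    At s0: Box Box s is false, r is true, so Box Box s and r is false.
      At s0: Box Box s requires Box s at every successor {s1, s2, s3, s4}.
        Box s fails at s1, so Box Box s is false at s0.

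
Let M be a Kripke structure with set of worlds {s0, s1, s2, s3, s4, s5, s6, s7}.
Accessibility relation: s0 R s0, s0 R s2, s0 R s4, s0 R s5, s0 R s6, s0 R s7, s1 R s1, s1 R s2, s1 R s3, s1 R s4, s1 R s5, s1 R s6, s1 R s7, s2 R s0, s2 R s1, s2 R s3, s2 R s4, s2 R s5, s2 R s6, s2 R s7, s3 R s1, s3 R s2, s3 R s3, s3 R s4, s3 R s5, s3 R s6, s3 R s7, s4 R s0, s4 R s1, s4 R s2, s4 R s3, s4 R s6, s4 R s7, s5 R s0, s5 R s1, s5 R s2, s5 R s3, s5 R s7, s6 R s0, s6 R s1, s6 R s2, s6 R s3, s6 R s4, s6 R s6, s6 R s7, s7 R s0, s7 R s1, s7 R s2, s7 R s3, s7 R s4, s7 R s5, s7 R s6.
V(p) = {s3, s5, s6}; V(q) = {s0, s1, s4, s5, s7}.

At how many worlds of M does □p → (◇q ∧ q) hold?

Let φ = □p → (◇q ∧ q). Evaluate φ at each world:
  s0 (successors {s0, s2, s4, s5, s6, s7}): φ is true.
  s1 (successors {s1, s2, s3, s4, s5, s6, s7}): φ is true.
  s2 (successors {s0, s1, s3, s4, s5, s6, s7}): φ is true.
  s3 (successors {s1, s2, s3, s4, s5, s6, s7}): φ is true.
  s4 (successors {s0, s1, s2, s3, s6, s7}): φ is true.
  s5 (successors {s0, s1, s2, s3, s7}): φ is true.
  s6 (successors {s0, s1, s2, s3, s4, s6, s7}): φ is true.
  s7 (successors {s0, s1, s2, s3, s4, s5, s6}): φ is true.
For instance, at s2:
  At s2: □p is false, ◇q ∧ q is false, so □p → (◇q ∧ q) is true.
    At s2: □p requires p at every successor {s0, s1, s3, s4, s5, s6, s7}.
      p fails at s0, so □p is false at s2.
    At s2: ◇q is true, q is false, so ◇q ∧ q is false.
      At s2: ◇q requires q at some successor in {s0, s1, s3, s4, s5, s6, s7}.
        q holds at s0, so ◇q is true at s2.
Satisfying worlds: {s0, s1, s2, s3, s4, s5, s6, s7}

8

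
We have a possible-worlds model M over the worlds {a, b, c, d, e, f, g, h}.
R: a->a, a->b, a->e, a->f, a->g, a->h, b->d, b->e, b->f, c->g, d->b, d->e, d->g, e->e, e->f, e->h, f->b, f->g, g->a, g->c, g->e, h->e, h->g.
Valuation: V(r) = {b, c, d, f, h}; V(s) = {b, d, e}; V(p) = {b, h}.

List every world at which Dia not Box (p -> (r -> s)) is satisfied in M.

Let φ = Dia not Box (p -> (r -> s)). Evaluate φ at each world:
  a (successors {a, b, e, f, g, h}): φ is true.
  b (successors {d, e, f}): φ is true.
  c (successors {g}): φ is false.
  d (successors {b, e, g}): φ is true.
  e (successors {e, f, h}): φ is true.
  f (successors {b, g}): φ is false.
  g (successors {a, c, e}): φ is true.
  h (successors {e, g}): φ is true.
For instance, at g:
  At g: Dia not Box (p -> (r -> s)) requires not Box (p -> (r -> s)) at some successor in {a, c, e}.
    not Box (p -> (r -> s)) holds at a, so Dia not Box (p -> (r -> s)) is true at g.
      At a: Box (p -> (r -> s)) is false, so not Box (p -> (r -> s)) is true.
Satisfying worlds: {a, b, d, e, g, h}

a, b, d, e, g, h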